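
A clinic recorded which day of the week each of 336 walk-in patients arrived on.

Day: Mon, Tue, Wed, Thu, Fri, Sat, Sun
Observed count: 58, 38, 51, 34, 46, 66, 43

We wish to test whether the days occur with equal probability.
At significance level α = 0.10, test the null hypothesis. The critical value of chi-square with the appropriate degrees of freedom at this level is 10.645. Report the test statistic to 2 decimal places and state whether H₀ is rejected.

Under H₀ each category has probability 1/7, so each expected count is 336/7 = 48.
Mon: (58 − 48)²/48 = 100/48 = 2.083
Tue: (38 − 48)²/48 = 100/48 = 2.083
Wed: (51 − 48)²/48 = 9/48 = 0.188
Thu: (34 − 48)²/48 = 196/48 = 4.083
Fri: (46 − 48)²/48 = 4/48 = 0.083
Sat: (66 − 48)²/48 = 324/48 = 6.750
Sun: (43 − 48)²/48 = 25/48 = 0.521
Sum = 15.79
df = 6. Since 15.79 > 10.645, we reject H₀.

15.79; reject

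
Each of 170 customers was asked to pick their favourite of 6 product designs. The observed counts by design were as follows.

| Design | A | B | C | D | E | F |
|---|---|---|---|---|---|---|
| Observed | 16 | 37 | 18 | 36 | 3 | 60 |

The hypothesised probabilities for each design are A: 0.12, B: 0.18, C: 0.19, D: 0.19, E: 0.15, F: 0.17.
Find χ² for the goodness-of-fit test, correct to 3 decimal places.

62.363

Expected counts E_i = n·p_i: 170×0.12 = 20.4, 170×0.18 = 30.6, 170×0.19 = 32.3, 170×0.19 = 32.3, 170×0.15 = 25.5, 170×0.17 = 28.9.
cat         O        E   (O−E)²/E
A          16     20.4     0.9490
B          37     30.6     1.3386
C          18     32.3     6.3310
D          36     32.3     0.4238
E           3     25.5    19.8529
F          60     28.9    33.4675
Sum = 62.363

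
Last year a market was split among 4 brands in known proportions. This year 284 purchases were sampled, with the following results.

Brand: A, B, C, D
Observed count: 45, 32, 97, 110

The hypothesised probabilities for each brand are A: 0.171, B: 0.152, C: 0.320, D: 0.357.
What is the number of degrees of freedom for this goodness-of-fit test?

3

There are k = 4 categories and no parameters were estimated from the data, so df = 4 − 1 = 3.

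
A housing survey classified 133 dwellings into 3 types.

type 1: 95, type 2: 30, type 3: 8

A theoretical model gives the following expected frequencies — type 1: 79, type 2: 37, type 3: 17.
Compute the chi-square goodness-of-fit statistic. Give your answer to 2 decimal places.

9.33

type 1: (95 − 79)²/79 = 256/79 = 3.241
type 2: (30 − 37)²/37 = 49/37 = 1.324
type 3: (8 − 17)²/17 = 81/17 = 4.765
Sum = 9.33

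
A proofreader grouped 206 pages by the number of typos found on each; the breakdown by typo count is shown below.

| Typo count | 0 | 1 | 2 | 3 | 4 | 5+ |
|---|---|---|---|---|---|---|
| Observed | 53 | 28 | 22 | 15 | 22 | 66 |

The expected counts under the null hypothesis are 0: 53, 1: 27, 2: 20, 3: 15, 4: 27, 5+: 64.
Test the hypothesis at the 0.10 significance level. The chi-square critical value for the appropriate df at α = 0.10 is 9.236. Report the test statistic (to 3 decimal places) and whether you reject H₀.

χ² = (53−53)²/53 + (28−27)²/27 + (22−20)²/20 + (15−15)²/15 + (22−27)²/27 + (66−64)²/64
   = 0.0000 + 0.0370 + 0.2000 + 0.0000 + 0.9259 + 0.0625
Sum = 1.225
df = 5. Since 1.225 < 9.236, we do not reject H₀.

1.225; do not reject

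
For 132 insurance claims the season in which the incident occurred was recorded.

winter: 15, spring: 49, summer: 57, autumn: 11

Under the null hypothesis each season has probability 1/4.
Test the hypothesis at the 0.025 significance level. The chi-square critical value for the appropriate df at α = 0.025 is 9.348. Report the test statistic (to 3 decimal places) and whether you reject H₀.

49.697; reject

Expected count for each of the 4 categories: 132/4 = 33.
cat         O        E   (O−E)²/E
winter     15       33     9.8182
spring     49       33     7.7576
summer     57       33    17.4545
autumn     11       33    14.6667
Sum = 49.697
df = 3. Since 49.697 > 9.348, we reject H₀.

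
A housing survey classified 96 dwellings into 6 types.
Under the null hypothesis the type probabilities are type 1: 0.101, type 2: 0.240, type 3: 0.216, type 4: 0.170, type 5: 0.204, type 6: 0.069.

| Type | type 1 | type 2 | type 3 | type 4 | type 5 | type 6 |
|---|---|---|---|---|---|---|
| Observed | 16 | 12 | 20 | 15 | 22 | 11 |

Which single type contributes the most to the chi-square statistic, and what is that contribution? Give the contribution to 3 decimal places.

type 2, 5.290

Expected counts E_i = n·p_i: 96×0.101 = 9.696, 96×0.240 = 23.04, 96×0.216 = 20.736, 96×0.170 = 16.32, 96×0.204 = 19.584, 96×0.069 = 6.624.
type 1: (16 − 9.696)²/9.696 = 39.740416/9.696 = 4.0986
type 2: (12 − 23.04)²/23.04 = 121.8816/23.04 = 5.2900
type 3: (20 − 20.736)²/20.736 = 0.541696/20.736 = 0.0261
type 4: (15 − 16.32)²/16.32 = 1.7424/16.32 = 0.1068
type 5: (22 − 19.584)²/19.584 = 5.837056/19.584 = 0.2981
type 6: (11 − 6.624)²/6.624 = 19.149376/6.624 = 2.8909
The largest term is for type 2: 5.290.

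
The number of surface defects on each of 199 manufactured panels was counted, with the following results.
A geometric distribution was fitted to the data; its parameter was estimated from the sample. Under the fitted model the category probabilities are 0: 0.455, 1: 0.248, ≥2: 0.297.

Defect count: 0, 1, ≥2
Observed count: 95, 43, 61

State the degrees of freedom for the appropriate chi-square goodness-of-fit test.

1

There are k = 3 categories and 1 parameter estimated from the data, so df = 3 − 1 − 1 = 1.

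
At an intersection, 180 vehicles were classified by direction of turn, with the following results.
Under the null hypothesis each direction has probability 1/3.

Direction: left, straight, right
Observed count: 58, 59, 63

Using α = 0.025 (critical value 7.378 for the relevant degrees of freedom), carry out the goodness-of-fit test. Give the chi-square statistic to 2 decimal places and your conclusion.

Expected count for each of the 3 categories: 180/3 = 60.
left: (58 − 60)²/60 = 4/60 = 0.067
straight: (59 − 60)²/60 = 1/60 = 0.017
right: (63 − 60)²/60 = 9/60 = 0.150
Sum = 0.23
df = 2. Since 0.23 < 7.378, we do not reject H₀.

0.23; do not reject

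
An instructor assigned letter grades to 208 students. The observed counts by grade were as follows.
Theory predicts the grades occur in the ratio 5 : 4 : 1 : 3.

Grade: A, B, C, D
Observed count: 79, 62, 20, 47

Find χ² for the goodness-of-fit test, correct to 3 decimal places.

1.096

Ratio total = 13. Expected counts: 208×5/13 = 80, 208×4/13 = 64, 208×1/13 = 16, 208×3/13 = 48.
χ² = (79−80)²/80 + (62−64)²/64 + (20−16)²/16 + (47−48)²/48
   = 0.0125 + 0.0625 + 1.0000 + 0.0208
Sum = 1.096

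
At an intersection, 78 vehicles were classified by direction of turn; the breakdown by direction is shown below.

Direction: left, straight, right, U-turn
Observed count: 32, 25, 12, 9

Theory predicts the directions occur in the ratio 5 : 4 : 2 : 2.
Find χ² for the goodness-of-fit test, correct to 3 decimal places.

Ratio total = 13. Expected counts: 78×5/13 = 30, 78×4/13 = 24, 78×2/13 = 12, 78×2/13 = 12.
left: (32 − 30)²/30 = 4/30 = 0.1333
straight: (25 − 24)²/24 = 1/24 = 0.0417
right: (12 − 12)²/12 = 0/12 = 0.0000
U-turn: (9 − 12)²/12 = 9/12 = 0.7500
Sum = 0.925

0.925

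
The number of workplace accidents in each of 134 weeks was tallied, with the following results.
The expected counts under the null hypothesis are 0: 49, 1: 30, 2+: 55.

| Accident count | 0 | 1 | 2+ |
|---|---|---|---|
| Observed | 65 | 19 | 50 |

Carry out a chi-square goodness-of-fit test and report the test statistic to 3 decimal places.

cat         O        E   (O−E)²/E
0          65       49     5.2245
1          19       30     4.0333
2+         50       55     0.4545
Sum = 9.712

9.712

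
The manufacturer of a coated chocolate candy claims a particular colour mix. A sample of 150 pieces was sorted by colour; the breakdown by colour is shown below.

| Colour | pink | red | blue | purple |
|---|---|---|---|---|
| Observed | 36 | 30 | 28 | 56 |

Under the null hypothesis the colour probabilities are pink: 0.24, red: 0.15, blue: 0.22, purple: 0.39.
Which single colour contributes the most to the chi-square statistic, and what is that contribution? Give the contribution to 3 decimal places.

red, 2.500

Expected counts E_i = n·p_i: 150×0.24 = 36, 150×0.15 = 22.5, 150×0.22 = 33, 150×0.39 = 58.5.
cat         O        E   (O−E)²/E
pink       36       36     0.0000
red        30     22.5     2.5000
blue       28       33     0.7576
purple     56     58.5     0.1068
The largest term is for red: 2.500.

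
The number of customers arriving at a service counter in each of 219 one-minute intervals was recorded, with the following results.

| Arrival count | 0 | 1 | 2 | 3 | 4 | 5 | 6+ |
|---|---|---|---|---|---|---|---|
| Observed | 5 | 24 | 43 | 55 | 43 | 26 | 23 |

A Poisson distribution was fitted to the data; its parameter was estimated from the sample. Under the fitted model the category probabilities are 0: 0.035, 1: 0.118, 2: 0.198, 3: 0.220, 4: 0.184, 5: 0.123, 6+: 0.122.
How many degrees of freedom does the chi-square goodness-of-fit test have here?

There are k = 7 categories and 1 parameter estimated from the data, so df = 7 − 1 − 1 = 5.

5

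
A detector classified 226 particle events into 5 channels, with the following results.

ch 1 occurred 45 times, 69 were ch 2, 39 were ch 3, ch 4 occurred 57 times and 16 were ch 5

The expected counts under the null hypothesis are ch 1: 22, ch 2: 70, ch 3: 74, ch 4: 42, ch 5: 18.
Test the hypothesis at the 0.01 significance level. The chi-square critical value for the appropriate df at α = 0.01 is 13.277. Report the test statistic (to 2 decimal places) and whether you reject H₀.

ch 1: (45 − 22)²/22 = 529/22 = 24.045
ch 2: (69 − 70)²/70 = 1/70 = 0.014
ch 3: (39 − 74)²/74 = 1225/74 = 16.554
ch 4: (57 − 42)²/42 = 225/42 = 5.357
ch 5: (16 − 18)²/18 = 4/18 = 0.222
Sum = 46.19
df = 4. Since 46.19 > 13.277, we reject H₀.

46.19; reject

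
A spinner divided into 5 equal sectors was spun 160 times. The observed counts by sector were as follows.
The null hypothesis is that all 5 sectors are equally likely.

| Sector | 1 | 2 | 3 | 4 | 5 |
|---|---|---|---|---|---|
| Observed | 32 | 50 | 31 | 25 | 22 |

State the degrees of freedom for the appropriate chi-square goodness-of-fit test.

4

There are k = 5 categories and no parameters were estimated from the data, so df = 5 − 1 = 4.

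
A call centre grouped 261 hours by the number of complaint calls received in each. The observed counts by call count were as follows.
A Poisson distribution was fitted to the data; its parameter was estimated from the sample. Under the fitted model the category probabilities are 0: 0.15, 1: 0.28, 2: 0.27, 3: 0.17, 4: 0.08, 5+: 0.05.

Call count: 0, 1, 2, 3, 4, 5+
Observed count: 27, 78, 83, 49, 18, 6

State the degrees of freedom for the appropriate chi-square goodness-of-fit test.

There are k = 6 categories and 1 parameter estimated from the data, so df = 6 − 1 − 1 = 4.

4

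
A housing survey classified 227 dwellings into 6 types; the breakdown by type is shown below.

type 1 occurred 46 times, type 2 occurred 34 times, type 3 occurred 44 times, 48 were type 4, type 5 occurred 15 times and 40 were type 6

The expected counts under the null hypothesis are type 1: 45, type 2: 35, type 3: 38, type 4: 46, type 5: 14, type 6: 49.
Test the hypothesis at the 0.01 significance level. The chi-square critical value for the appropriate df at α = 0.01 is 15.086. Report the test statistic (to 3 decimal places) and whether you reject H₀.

χ² = (46−45)²/45 + (34−35)²/35 + (44−38)²/38 + (48−46)²/46 + (15−14)²/14 + (40−49)²/49
   = 0.0222 + 0.0286 + 0.9474 + 0.0870 + 0.0714 + 1.6531
Sum = 2.810
df = 5. Since 2.810 < 15.086, we do not reject H₀.

2.810; do not reject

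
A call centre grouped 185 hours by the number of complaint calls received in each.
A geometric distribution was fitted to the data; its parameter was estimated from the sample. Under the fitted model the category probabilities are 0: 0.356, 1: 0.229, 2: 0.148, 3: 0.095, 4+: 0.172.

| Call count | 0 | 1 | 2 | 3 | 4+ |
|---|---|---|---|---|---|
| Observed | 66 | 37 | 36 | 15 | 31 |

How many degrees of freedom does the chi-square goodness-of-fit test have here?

There are k = 5 categories and 1 parameter estimated from the data, so df = 5 − 1 − 1 = 3.

3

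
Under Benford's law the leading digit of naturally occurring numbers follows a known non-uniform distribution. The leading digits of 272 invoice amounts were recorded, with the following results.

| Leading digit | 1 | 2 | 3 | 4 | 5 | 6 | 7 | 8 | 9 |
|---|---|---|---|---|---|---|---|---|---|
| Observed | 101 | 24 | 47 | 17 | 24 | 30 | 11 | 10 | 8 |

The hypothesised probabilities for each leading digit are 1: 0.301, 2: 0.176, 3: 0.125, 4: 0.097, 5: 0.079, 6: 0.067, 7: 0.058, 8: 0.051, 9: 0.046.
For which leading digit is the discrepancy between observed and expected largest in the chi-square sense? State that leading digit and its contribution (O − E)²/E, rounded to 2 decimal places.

Expected counts E_i = n·p_i: 272×0.301 = 81.872, 272×0.176 = 47.872, 272×0.125 = 34, 272×0.097 = 26.384, 272×0.079 = 21.488, 272×0.067 = 18.224, 272×0.058 = 15.776, 272×0.051 = 13.872, 272×0.046 = 12.512.
χ² = (101−81.872)²/81.872 + (24−47.872)²/47.872 + (47−34)²/34 + (17−26.384)²/26.384 + (24−21.488)²/21.488 + (30−18.224)²/18.224 + (11−15.776)²/15.776 + (10−13.872)²/13.872 + (8−12.512)²/12.512
   = 4.469 + 11.904 + 4.971 + 3.338 + 0.294 + 7.609 + 1.446 + 1.081 + 1.627
The largest term is for 2: 11.90.

2, 11.90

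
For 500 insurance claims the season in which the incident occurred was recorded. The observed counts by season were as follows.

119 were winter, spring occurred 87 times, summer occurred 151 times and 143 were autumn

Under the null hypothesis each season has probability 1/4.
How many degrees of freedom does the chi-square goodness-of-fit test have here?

3

There are k = 4 categories and no parameters were estimated from the data, so df = 4 − 1 = 3.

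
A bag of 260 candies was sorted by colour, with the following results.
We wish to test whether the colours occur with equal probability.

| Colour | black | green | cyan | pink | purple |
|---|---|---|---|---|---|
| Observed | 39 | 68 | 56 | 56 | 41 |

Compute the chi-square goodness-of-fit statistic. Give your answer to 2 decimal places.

Under H₀ each category has probability 1/5, so each expected count is 260/5 = 52.
χ² = (39−52)²/52 + (68−52)²/52 + (56−52)²/52 + (56−52)²/52 + (41−52)²/52
   = 3.250 + 4.923 + 0.308 + 0.308 + 2.327
Sum = 11.12

11.12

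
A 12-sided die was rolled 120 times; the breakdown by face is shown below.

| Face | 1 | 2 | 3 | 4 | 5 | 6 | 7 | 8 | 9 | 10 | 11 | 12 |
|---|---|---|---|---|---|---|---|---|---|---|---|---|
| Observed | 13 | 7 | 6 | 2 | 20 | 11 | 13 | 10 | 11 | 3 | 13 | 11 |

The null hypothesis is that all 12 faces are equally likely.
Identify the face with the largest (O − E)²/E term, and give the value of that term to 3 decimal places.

5, 10.000

Expected count for each of the 12 categories: 120/12 = 10.
1: (13 − 10)²/10 = 9/10 = 0.9000
2: (7 − 10)²/10 = 9/10 = 0.9000
3: (6 − 10)²/10 = 16/10 = 1.6000
4: (2 − 10)²/10 = 64/10 = 6.4000
5: (20 − 10)²/10 = 100/10 = 10.0000
6: (11 − 10)²/10 = 1/10 = 0.1000
7: (13 − 10)²/10 = 9/10 = 0.9000
8: (10 − 10)²/10 = 0/10 = 0.0000
9: (11 − 10)²/10 = 1/10 = 0.1000
10: (3 − 10)²/10 = 49/10 = 4.9000
11: (13 − 10)²/10 = 9/10 = 0.9000
12: (11 − 10)²/10 = 1/10 = 0.1000
The largest term is for 5: 10.000.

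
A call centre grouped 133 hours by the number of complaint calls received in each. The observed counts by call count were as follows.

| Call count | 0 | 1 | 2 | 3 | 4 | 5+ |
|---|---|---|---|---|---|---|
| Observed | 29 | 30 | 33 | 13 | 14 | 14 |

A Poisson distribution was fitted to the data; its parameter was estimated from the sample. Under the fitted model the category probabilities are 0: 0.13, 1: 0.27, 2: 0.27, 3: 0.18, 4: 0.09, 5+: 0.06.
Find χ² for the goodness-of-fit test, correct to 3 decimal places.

19.024

Expected counts E_i = n·p_i: 133×0.13 = 17.29, 133×0.27 = 35.91, 133×0.27 = 35.91, 133×0.18 = 23.94, 133×0.09 = 11.97, 133×0.06 = 7.98.
χ² = (29−17.29)²/17.29 + (30−35.91)²/35.91 + (33−35.91)²/35.91 + (13−23.94)²/23.94 + (14−11.97)²/11.97 + (14−7.98)²/7.98
   = 7.9308 + 0.9727 + 0.2358 + 4.9993 + 0.3443 + 4.5414
Sum = 19.024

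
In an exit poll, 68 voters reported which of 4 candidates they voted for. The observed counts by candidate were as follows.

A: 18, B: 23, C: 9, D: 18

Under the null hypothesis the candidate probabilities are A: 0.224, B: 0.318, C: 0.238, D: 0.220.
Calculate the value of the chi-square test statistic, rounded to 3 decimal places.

4.397

Expected counts E_i = n·p_i: 68×0.224 = 15.232, 68×0.318 = 21.624, 68×0.238 = 16.184, 68×0.220 = 14.96.
χ² = (18−15.232)²/15.232 + (23−21.624)²/21.624 + (9−16.184)²/16.184 + (18−14.96)²/14.96
   = 0.5030 + 0.0876 + 3.1889 + 0.6178
Sum = 4.397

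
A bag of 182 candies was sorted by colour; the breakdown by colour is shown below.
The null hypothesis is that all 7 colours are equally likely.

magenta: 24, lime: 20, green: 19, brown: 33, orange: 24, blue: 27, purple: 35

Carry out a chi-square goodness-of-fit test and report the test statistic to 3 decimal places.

8.615

Under H₀ each category has probability 1/7, so each expected count is 182/7 = 26.
cat          O        E   (O−E)²/E
magenta     24       26     0.1538
lime        20       26     1.3846
green       19       26     1.8846
brown       33       26     1.8846
orange      24       26     0.1538
blue        27       26     0.0385
purple      35       26     3.1154
Sum = 8.615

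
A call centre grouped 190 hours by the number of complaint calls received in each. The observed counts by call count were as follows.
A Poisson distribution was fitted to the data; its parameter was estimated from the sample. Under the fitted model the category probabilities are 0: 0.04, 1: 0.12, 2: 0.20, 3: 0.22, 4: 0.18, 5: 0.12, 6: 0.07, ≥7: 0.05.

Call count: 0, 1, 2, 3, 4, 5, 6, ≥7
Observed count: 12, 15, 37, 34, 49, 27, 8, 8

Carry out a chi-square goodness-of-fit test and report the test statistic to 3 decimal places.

16.225

Expected counts E_i = n·p_i: 190×0.04 = 7.6, 190×0.12 = 22.8, 190×0.20 = 38, 190×0.22 = 41.8, 190×0.18 = 34.2, 190×0.12 = 22.8, 190×0.07 = 13.3, 190×0.05 = 9.5.
cat         O        E   (O−E)²/E
0          12      7.6     2.5474
1          15     22.8     2.6684
2          37       38     0.0263
3          34     41.8     1.4555
4          49     34.2     6.4047
5          27     22.8     0.7737
6           8     13.3     2.1120
≥7          8      9.5     0.2368
Sum = 16.225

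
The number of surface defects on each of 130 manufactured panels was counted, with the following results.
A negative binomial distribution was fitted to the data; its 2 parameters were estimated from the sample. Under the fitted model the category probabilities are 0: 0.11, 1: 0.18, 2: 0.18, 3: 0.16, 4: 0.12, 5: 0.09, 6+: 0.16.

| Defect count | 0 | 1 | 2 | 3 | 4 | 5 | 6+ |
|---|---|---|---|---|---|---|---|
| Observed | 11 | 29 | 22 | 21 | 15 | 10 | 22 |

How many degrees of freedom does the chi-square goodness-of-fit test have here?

4

There are k = 7 categories and 2 parameters estimated from the data, so df = 7 − 1 − 2 = 4.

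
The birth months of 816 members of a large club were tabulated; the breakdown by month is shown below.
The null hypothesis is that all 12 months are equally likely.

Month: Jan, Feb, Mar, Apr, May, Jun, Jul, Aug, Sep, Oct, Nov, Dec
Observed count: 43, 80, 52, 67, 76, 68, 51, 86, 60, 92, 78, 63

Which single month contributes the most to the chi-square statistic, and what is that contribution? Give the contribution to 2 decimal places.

Expected count for each of the 12 categories: 816/12 = 68.
χ² = (43−68)²/68 + (80−68)²/68 + (52−68)²/68 + (67−68)²/68 + (76−68)²/68 + (68−68)²/68 + (51−68)²/68 + (86−68)²/68 + (60−68)²/68 + (92−68)²/68 + (78−68)²/68 + (63−68)²/68
   = 9.191 + 2.118 + 3.765 + 0.015 + 0.941 + 0.000 + 4.250 + 4.765 + 0.941 + 8.471 + 1.471 + 0.368
The largest term is for Jan: 9.19.

Jan, 9.19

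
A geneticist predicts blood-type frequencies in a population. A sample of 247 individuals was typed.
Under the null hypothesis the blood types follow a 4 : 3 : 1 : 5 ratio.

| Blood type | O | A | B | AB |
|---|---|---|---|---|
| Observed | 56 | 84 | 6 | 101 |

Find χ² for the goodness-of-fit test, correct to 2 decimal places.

Ratio total = 13. Expected counts: 247×4/13 = 76, 247×3/13 = 57, 247×1/13 = 19, 247×5/13 = 95.
χ² = (56−76)²/76 + (84−57)²/57 + (6−19)²/19 + (101−95)²/95
   = 5.263 + 12.789 + 8.895 + 0.379
Sum = 27.33

27.33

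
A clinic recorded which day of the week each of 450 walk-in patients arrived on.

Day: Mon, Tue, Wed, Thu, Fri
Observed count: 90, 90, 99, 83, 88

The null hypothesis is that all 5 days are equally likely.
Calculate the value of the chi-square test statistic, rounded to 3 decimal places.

1.489

Expected count for each of the 5 categories: 450/5 = 90.
Mon: (90 − 90)²/90 = 0/90 = 0.0000
Tue: (90 − 90)²/90 = 0/90 = 0.0000
Wed: (99 − 90)²/90 = 81/90 = 0.9000
Thu: (83 − 90)²/90 = 49/90 = 0.5444
Fri: (88 − 90)²/90 = 4/90 = 0.0444
Sum = 1.489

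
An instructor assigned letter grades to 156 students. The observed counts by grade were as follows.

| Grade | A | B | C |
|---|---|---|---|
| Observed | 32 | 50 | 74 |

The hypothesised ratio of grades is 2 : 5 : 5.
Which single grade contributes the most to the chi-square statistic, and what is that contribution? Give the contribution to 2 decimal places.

Ratio total = 12. Expected counts: 156×2/12 = 26, 156×5/12 = 65, 156×5/12 = 65.
A: (32 − 26)²/26 = 36/26 = 1.385
B: (50 − 65)²/65 = 225/65 = 3.462
C: (74 − 65)²/65 = 81/65 = 1.246
The largest term is for B: 3.46.

B, 3.46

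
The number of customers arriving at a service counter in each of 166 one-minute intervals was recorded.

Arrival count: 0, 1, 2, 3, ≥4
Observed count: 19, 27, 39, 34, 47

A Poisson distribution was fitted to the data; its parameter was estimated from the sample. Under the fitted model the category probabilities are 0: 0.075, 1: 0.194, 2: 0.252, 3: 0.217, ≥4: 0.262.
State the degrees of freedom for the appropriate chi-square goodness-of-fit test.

There are k = 5 categories and 1 parameter estimated from the data, so df = 5 − 1 − 1 = 3.

3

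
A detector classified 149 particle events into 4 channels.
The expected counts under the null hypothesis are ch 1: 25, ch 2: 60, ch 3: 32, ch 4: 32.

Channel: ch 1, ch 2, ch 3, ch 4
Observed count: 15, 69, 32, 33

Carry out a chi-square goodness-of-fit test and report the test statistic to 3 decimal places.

5.381

ch 1: (15 − 25)²/25 = 100/25 = 4.0000
ch 2: (69 − 60)²/60 = 81/60 = 1.3500
ch 3: (32 − 32)²/32 = 0/32 = 0.0000
ch 4: (33 − 32)²/32 = 1/32 = 0.0313
Sum = 5.381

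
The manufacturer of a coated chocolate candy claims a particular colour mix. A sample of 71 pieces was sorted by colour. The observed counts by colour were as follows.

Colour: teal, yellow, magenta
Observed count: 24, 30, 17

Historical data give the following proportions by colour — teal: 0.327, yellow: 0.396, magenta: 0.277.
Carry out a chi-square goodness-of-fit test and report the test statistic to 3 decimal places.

0.514

Expected counts E_i = n·p_i: 71×0.327 = 23.217, 71×0.396 = 28.116, 71×0.277 = 19.667.
teal: (24 − 23.217)²/23.217 = 0.613089/23.217 = 0.0264
yellow: (30 − 28.116)²/28.116 = 3.549456/28.116 = 0.1262
magenta: (17 − 19.667)²/19.667 = 7.112889/19.667 = 0.3617
Sum = 0.514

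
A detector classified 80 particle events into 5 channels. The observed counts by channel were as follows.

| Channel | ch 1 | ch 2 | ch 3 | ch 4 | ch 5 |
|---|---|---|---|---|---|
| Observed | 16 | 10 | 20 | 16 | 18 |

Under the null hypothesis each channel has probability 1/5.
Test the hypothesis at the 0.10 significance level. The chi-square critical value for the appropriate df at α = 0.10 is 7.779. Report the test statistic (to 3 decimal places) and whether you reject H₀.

3.500; do not reject

Expected count for each of the 5 categories: 80/5 = 16.
χ² = (16−16)²/16 + (10−16)²/16 + (20−16)²/16 + (16−16)²/16 + (18−16)²/16
   = 0.0000 + 2.2500 + 1.0000 + 0.0000 + 0.2500
Sum = 3.500
df = 4. Since 3.500 < 7.779, we do not reject H₀.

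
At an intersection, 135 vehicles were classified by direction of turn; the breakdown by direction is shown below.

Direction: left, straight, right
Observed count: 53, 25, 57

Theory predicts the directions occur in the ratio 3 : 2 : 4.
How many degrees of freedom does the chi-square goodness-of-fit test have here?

2

There are k = 3 categories and no parameters were estimated from the data, so df = 3 − 1 = 2.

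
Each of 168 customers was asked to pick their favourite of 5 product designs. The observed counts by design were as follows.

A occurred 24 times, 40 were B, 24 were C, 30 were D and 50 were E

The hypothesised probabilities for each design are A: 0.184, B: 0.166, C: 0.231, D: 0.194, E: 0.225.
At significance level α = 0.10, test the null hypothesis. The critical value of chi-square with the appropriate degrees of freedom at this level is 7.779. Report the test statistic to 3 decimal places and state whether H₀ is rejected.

16.600; reject

Expected counts E_i = n·p_i: 168×0.184 = 30.912, 168×0.166 = 27.888, 168×0.231 = 38.808, 168×0.194 = 32.592, 168×0.225 = 37.8.
cat         O        E   (O−E)²/E
A          24   30.912     1.5455
B          40   27.888     5.2603
C          24   38.808     5.6503
D          30   32.592     0.2061
E          50     37.8     3.9376
Sum = 16.600
df = 4. Since 16.600 > 7.779, we reject H₀.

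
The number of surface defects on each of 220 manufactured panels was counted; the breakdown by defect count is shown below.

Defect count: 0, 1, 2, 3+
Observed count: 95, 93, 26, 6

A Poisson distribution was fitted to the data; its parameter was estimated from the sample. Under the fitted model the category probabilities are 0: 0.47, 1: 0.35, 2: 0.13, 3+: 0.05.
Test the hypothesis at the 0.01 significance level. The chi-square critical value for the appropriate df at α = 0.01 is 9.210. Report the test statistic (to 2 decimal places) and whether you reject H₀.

6.52; do not reject

Expected counts E_i = n·p_i: 220×0.47 = 103.4, 220×0.35 = 77, 220×0.13 = 28.6, 220×0.05 = 11.
χ² = (95−103.4)²/103.4 + (93−77)²/77 + (26−28.6)²/28.6 + (6−11)²/11
   = 0.682 + 3.325 + 0.236 + 2.273
Sum = 6.52
df = 2. Since 6.52 < 9.210, we do not reject H₀.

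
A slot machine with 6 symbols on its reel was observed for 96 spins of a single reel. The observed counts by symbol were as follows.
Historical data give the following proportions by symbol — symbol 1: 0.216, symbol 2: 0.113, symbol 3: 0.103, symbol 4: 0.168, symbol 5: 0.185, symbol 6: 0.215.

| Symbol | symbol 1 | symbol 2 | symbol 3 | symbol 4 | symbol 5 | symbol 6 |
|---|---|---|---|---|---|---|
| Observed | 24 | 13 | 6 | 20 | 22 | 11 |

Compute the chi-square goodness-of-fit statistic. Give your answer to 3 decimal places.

8.914

Expected counts E_i = n·p_i: 96×0.216 = 20.736, 96×0.113 = 10.848, 96×0.103 = 9.888, 96×0.168 = 16.128, 96×0.185 = 17.76, 96×0.215 = 20.64.
χ² = (24−20.736)²/20.736 + (13−10.848)²/10.848 + (6−9.888)²/9.888 + (20−16.128)²/16.128 + (22−17.76)²/17.76 + (11−20.64)²/20.64
   = 0.5138 + 0.4269 + 1.5288 + 0.9296 + 1.0123 + 4.5024
Sum = 8.914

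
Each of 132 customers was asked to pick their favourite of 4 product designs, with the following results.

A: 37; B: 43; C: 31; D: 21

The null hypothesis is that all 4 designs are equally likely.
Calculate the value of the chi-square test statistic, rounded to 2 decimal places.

Under H₀ each category has probability 1/4, so each expected count is 132/4 = 33.
A: (37 − 33)²/33 = 16/33 = 0.485
B: (43 − 33)²/33 = 100/33 = 3.030
C: (31 − 33)²/33 = 4/33 = 0.121
D: (21 − 33)²/33 = 144/33 = 4.364
Sum = 8.00

8.00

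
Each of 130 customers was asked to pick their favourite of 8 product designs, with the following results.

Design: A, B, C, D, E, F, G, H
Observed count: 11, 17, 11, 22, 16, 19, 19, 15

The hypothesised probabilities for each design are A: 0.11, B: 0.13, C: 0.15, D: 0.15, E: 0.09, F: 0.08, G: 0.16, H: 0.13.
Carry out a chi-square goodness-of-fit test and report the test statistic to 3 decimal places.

13.849

Expected counts E_i = n·p_i: 130×0.11 = 14.3, 130×0.13 = 16.9, 130×0.15 = 19.5, 130×0.15 = 19.5, 130×0.09 = 11.7, 130×0.08 = 10.4, 130×0.16 = 20.8, 130×0.13 = 16.9.
A: (11 − 14.3)²/14.3 = 10.89/14.3 = 0.7615
B: (17 − 16.9)²/16.9 = 0.01/16.9 = 0.0006
C: (11 − 19.5)²/19.5 = 72.25/19.5 = 3.7051
D: (22 − 19.5)²/19.5 = 6.25/19.5 = 0.3205
E: (16 − 11.7)²/11.7 = 18.49/11.7 = 1.5803
F: (19 − 10.4)²/10.4 = 73.96/10.4 = 7.1115
G: (19 − 20.8)²/20.8 = 3.24/20.8 = 0.1558
H: (15 − 16.9)²/16.9 = 3.61/16.9 = 0.2136
Sum = 13.849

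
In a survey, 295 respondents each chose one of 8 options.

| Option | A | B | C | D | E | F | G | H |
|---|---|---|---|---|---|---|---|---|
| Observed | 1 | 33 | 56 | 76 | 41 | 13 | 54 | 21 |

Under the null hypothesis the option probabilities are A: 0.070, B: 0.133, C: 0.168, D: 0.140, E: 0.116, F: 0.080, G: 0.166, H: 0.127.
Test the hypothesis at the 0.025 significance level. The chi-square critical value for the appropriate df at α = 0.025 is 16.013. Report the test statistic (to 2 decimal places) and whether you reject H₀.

63.54; reject

Expected counts E_i = n·p_i: 295×0.070 = 20.65, 295×0.133 = 39.235, 295×0.168 = 49.56, 295×0.140 = 41.3, 295×0.116 = 34.22, 295×0.080 = 23.6, 295×0.166 = 48.97, 295×0.127 = 37.465.
χ² = (1−20.65)²/20.65 + (33−39.235)²/39.235 + (56−49.56)²/49.56 + (76−41.3)²/41.3 + (41−34.22)²/34.22 + (13−23.6)²/23.6 + (54−48.97)²/48.97 + (21−37.465)²/37.465
   = 18.698 + 0.991 + 0.837 + 29.155 + 1.343 + 4.761 + 0.517 + 7.236
Sum = 63.54
df = 7. Since 63.54 > 16.013, we reject H₀.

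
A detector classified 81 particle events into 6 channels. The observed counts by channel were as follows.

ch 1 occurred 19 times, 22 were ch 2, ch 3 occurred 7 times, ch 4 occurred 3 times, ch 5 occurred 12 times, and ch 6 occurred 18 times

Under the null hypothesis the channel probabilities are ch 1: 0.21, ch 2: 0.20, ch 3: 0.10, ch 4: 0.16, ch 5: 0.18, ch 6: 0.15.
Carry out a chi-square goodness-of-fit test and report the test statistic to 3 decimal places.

Expected counts E_i = n·p_i: 81×0.21 = 17.01, 81×0.20 = 16.2, 81×0.10 = 8.1, 81×0.16 = 12.96, 81×0.18 = 14.58, 81×0.15 = 12.15.
cat         O        E   (O−E)²/E
ch 1       19    17.01     0.2328
ch 2       22     16.2     2.0765
ch 3        7      8.1     0.1494
ch 4        3    12.96     7.6544
ch 5       12    14.58     0.4565
ch 6       18    12.15     2.8167
Sum = 13.386

13.386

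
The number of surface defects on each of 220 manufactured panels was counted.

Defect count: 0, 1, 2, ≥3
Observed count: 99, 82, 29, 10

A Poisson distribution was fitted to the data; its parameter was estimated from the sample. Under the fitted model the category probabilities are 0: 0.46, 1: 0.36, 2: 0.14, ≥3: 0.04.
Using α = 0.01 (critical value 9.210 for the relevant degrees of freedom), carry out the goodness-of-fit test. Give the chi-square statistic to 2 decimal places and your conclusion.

Expected counts E_i = n·p_i: 220×0.46 = 101.2, 220×0.36 = 79.2, 220×0.14 = 30.8, 220×0.04 = 8.8.
χ² = (99−101.2)²/101.2 + (82−79.2)²/79.2 + (29−30.8)²/30.8 + (10−8.8)²/8.8
   = 0.048 + 0.099 + 0.105 + 0.164
Sum = 0.42
df = 2. Since 0.42 < 9.210, we do not reject H₀.

0.42; do not reject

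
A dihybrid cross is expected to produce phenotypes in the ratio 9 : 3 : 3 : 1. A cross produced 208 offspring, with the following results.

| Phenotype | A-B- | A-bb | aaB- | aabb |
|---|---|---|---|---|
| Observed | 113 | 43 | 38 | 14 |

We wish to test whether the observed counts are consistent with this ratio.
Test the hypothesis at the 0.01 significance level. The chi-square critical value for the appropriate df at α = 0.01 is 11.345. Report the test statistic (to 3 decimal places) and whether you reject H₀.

0.650; do not reject

Ratio total = 16. Expected counts: 208×9/16 = 117, 208×3/16 = 39, 208×3/16 = 39, 208×1/16 = 13.
χ² = (113−117)²/117 + (43−39)²/39 + (38−39)²/39 + (14−13)²/13
   = 0.1368 + 0.4103 + 0.0256 + 0.0769
Sum = 0.650
df = 3. Since 0.650 < 11.345, we do not reject H₀.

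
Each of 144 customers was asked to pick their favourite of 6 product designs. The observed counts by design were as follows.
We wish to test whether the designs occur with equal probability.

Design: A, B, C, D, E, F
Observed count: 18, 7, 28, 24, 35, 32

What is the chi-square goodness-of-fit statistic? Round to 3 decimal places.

21.917

Expected count for each of the 6 categories: 144/6 = 24.
cat         O        E   (O−E)²/E
A          18       24     1.5000
B           7       24    12.0417
C          28       24     0.6667
D          24       24     0.0000
E          35       24     5.0417
F          32       24     2.6667
Sum = 21.917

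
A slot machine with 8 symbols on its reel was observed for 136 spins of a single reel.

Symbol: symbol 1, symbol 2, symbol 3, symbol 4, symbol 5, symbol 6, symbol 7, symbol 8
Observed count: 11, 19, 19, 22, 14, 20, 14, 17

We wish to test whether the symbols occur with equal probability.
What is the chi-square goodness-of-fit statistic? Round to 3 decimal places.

Under H₀ each category has probability 1/8, so each expected count is 136/8 = 17.
χ² = (11−17)²/17 + (19−17)²/17 + (19−17)²/17 + (22−17)²/17 + (14−17)²/17 + (20−17)²/17 + (14−17)²/17 + (17−17)²/17
   = 2.1176 + 0.2353 + 0.2353 + 1.4706 + 0.5294 + 0.5294 + 0.5294 + 0.0000
Sum = 5.647

5.647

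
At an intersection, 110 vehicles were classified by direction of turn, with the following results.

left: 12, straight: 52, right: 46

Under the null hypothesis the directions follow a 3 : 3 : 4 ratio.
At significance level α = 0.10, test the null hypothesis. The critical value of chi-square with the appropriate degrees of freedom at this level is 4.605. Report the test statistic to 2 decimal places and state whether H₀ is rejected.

24.39; reject

Ratio total = 10. Expected counts: 110×3/10 = 33, 110×3/10 = 33, 110×4/10 = 44.
cat           O        E   (O−E)²/E
left         12       33     13.364
straight     52       33     10.939
right        46       44      0.091
Sum = 24.39
df = 2. Since 24.39 > 4.605, we reject H₀.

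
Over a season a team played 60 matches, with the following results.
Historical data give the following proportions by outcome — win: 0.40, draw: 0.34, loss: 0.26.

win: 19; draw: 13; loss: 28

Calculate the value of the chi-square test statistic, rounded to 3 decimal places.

Expected counts E_i = n·p_i: 60×0.40 = 24, 60×0.34 = 20.4, 60×0.26 = 15.6.
χ² = (19−24)²/24 + (13−20.4)²/20.4 + (28−15.6)²/15.6
   = 1.0417 + 2.6843 + 9.8564
Sum = 13.582

13.582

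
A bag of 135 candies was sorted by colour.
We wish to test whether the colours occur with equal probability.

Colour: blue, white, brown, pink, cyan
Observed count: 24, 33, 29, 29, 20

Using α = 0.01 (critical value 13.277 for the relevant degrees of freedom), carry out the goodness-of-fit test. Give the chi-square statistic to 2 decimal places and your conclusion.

3.78; do not reject

Expected count for each of the 5 categories: 135/5 = 27.
χ² = (24−27)²/27 + (33−27)²/27 + (29−27)²/27 + (29−27)²/27 + (20−27)²/27
   = 0.333 + 1.333 + 0.148 + 0.148 + 1.815
Sum = 3.78
df = 4. Since 3.78 < 13.277, we do not reject H₀.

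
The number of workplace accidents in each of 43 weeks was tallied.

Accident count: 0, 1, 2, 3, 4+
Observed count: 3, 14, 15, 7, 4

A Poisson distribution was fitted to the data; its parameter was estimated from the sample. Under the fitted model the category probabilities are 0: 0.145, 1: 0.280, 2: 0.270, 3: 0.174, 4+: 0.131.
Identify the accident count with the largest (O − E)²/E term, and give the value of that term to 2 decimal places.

Expected counts E_i = n·p_i: 43×0.145 = 6.235, 43×0.280 = 12.04, 43×0.270 = 11.61, 43×0.174 = 7.482, 43×0.131 = 5.633.
χ² = (3−6.235)²/6.235 + (14−12.04)²/12.04 + (15−11.61)²/11.61 + (7−7.482)²/7.482 + (4−5.633)²/5.633
   = 1.678 + 0.319 + 0.990 + 0.031 + 0.473
The largest term is for 0: 1.68.

0, 1.68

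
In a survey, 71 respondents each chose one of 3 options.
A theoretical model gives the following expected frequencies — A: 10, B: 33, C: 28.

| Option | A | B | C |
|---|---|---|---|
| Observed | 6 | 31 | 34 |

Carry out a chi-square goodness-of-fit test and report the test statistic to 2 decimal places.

cat         O        E   (O−E)²/E
A           6       10      1.600
B          31       33      0.121
C          34       28      1.286
Sum = 3.01

3.01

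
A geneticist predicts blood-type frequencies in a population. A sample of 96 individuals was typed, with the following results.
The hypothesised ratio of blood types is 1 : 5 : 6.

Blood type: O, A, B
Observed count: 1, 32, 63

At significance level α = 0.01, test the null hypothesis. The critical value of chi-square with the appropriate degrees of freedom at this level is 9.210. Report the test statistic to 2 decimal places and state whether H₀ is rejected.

12.41; reject

Ratio total = 12. Expected counts: 96×1/12 = 8, 96×5/12 = 40, 96×6/12 = 48.
cat         O        E   (O−E)²/E
O           1        8      6.125
A          32       40      1.600
B          63       48      4.688
Sum = 12.41
df = 2. Since 12.41 > 9.210, we reject H₀.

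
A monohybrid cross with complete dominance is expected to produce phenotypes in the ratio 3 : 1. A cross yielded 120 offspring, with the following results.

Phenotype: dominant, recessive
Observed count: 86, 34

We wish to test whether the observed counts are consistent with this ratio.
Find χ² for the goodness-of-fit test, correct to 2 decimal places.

Ratio total = 4. Expected counts: 120×3/4 = 90, 120×1/4 = 30.
χ² = (86−90)²/90 + (34−30)²/30
   = 0.178 + 0.533
Sum = 0.71

0.71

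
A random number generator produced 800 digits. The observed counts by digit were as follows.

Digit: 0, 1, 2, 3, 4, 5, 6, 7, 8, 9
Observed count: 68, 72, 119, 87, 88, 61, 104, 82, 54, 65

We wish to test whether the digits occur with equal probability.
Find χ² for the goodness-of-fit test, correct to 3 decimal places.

Expected count for each of the 10 categories: 800/10 = 80.
cat         O        E   (O−E)²/E
0          68       80     1.8000
1          72       80     0.8000
2         119       80    19.0125
3          87       80     0.6125
4          88       80     0.8000
5          61       80     4.5125
6         104       80     7.2000
7          82       80     0.0500
8          54       80     8.4500
9          65       80     2.8125
Sum = 46.050

46.050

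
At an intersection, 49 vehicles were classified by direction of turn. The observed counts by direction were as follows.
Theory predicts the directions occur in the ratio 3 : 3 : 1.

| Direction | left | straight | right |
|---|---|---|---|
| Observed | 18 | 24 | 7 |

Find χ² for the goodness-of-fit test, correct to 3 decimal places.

Ratio total = 7. Expected counts: 49×3/7 = 21, 49×3/7 = 21, 49×1/7 = 7.
left: (18 − 21)²/21 = 9/21 = 0.4286
straight: (24 − 21)²/21 = 9/21 = 0.4286
right: (7 − 7)²/7 = 0/7 = 0.0000
Sum = 0.857

0.857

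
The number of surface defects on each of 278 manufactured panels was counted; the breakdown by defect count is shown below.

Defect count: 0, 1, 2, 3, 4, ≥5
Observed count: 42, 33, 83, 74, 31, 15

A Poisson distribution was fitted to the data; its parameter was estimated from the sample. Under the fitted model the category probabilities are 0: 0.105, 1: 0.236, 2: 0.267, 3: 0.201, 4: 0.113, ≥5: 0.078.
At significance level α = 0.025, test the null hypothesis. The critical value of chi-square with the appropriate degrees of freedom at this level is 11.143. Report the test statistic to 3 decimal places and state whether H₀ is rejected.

30.808; reject

Expected counts E_i = n·p_i: 278×0.105 = 29.19, 278×0.236 = 65.608, 278×0.267 = 74.226, 278×0.201 = 55.878, 278×0.113 = 31.414, 278×0.078 = 21.684.
χ² = (42−29.19)²/29.19 + (33−65.608)²/65.608 + (83−74.226)²/74.226 + (74−55.878)²/55.878 + (31−31.414)²/31.414 + (15−21.684)²/21.684
   = 5.6217 + 16.2066 + 1.0371 + 5.8772 + 0.0055 + 2.0603
Sum = 30.808
df = 4. Since 30.808 > 11.143, we reject H₀.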